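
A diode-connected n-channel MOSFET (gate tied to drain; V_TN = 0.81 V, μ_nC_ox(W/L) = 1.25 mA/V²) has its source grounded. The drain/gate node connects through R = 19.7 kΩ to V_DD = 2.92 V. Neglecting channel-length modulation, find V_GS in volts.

With gate tied to drain, V_GS = V_DS ≥ V_GS − V_TN, so the device is in saturation.
KCL at the drain: ½ k_n (V_GS − V_TN)² = (V_DD − V_GS)/R.
Let x = V_GS − 0.81. Then 12.3 x² + x − 2.11 = 0, giving x = 0.375 V (positive root), so V_GS = 1.19 V.
I_D = (V_DD − V_GS)/R = (2.92 − 1.19) / 19.7 = 0.0881 mA.

V_GS = 1.19 V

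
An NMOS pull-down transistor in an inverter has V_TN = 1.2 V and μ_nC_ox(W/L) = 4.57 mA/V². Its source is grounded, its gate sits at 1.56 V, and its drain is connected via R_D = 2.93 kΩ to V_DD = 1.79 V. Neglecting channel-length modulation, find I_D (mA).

V_GS = V_G = 1.56 V, so V_ov = 1.56 − 1.2 = 0.36 V.
Assume saturation: I_D = ½ k_n V_ov² = 0.5 × 4.57 × 0.36² = 0.296 mA, giving V_DS = V_DD − I_D R_D = 1.79 − 0.296 × 2.93 = 0.922 V.
V_DS = 0.922 V ≥ V_ov = 0.36 V, confirming saturation.

I_D = 0.296 mA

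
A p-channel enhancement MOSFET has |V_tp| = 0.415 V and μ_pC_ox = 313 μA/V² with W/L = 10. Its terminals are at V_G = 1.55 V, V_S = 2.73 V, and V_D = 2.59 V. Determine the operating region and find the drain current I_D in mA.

V_SG = V_S − V_G = 2.73 − 1.55 = 1.18 V; V_SD = V_S − V_D = 2.73 − 2.59 = 0.14 V.
k_p = μ_pC_ox · (W/L) = 3.13 mA/V².
V_ov = V_SG − |V_tp| = 1.18 − 0.415 = 0.765 V.
Since V_SD = 0.14 V < V_ov = 0.765 V, the device is in the triode region.
I_D = k_p [V_ov · V_SD − ½ V_SD²] = 3.13 × [0.765 × 0.14 − 0.5 × 0.14²] = 0.305 mA.

Triode; I_D = 0.305 mA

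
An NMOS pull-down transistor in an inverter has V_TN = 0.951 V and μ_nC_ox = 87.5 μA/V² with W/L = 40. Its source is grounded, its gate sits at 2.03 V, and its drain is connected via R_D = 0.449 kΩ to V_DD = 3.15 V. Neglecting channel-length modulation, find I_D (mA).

V_GS = V_G = 2.03 V, so V_ov = 2.03 − 0.951 = 1.08 V.
k_n = μ_nC_ox · (W/L) = 3.5 mA/V².
Assume saturation: I_D = ½ k_n V_ov² = 0.5 × 3.5 × 1.08² = 2.04 mA, giving V_DS = V_DD − I_D R_D = 3.15 − 2.04 × 0.449 = 2.24 V.
V_DS = 2.24 V ≥ V_ov = 1.08 V, confirming saturation.

I_D = 2.04 mA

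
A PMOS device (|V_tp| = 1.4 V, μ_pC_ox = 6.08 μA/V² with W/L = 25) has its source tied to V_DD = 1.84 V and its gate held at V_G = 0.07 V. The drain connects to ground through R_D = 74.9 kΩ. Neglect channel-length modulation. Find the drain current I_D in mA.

I_D = 0.0104 mA

V_SG = V_DD − V_G = 1.84 − 0.07 = 1.77 V, so V_ov = 1.77 − 1.4 = 0.37 V.
k_p = μ_pC_ox · (W/L) = 0.152 mA/V².
Assume saturation: I_D = ½ k_p V_ov² = 0.5 × 0.152 × 0.37² = 0.0104 mA, giving V_SD = V_DD − I_D R_D = 1.84 − 0.0104 × 74.9 = 1.06 V.
V_SD = 1.06 V ≥ V_ov = 0.37 V, confirming saturation.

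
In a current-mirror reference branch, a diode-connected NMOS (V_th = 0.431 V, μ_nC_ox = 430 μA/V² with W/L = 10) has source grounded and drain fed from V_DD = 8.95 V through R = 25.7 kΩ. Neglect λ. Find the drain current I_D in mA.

With gate tied to drain, V_GS = V_DS ≥ V_GS − V_th, so the device is in saturation.
k_n = μ_nC_ox · (W/L) = 4.3 mA/V².
KCL at the drain: ½ k_n (V_GS − V_th)² = (V_DD − V_GS)/R.
Let x = V_GS − 0.431. Then 55.3 x² + x − 8.519 = 0, giving x = 0.384 V (positive root), so V_GS = 0.815 V.
I_D = (V_DD − V_GS)/R = (8.95 − 0.815) / 25.7 = 0.317 mA.

I_D = 0.317 mA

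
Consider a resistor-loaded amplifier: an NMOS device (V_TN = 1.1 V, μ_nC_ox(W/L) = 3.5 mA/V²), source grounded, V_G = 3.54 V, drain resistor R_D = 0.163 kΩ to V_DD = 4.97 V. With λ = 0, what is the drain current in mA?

I_D = 10.4 mA

V_GS = V_G = 3.54 V, so V_ov = 3.54 − 1.1 = 2.44 V.
Assume saturation: I_D = ½ k_n V_ov² = 0.5 × 3.5 × 2.44² = 10.4 mA, giving V_DS = V_DD − I_D R_D = 4.97 − 10.4 × 0.163 = 3.27 V.
V_DS = 3.27 V ≥ V_ov = 2.44 V, confirming saturation.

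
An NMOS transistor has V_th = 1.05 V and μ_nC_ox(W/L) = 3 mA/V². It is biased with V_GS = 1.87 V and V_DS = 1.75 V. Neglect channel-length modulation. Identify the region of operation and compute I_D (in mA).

V_ov = V_GS − V_th = 1.87 − 1.05 = 0.82 V.
Since V_DS = 1.75 V ≥ V_ov = 0.82 V, the device is in saturation.
I_D = ½ k_n V_ov² = 0.5 × 3 × 0.82² = 1.01 mA.

Saturation; I_D = 1.01 mA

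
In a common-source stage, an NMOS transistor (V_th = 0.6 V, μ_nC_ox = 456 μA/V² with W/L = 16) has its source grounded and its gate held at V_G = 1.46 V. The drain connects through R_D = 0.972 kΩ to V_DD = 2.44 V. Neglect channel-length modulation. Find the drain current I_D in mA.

V_GS = V_G = 1.46 V, so V_ov = 1.46 − 0.6 = 0.86 V.
k_n = μ_nC_ox · (W/L) = 7.296 mA/V².
Assume saturation: I_D = ½ k_n V_ov² = 0.5 × 7.296 × 0.86² = 2.7 mA, giving V_DS = V_DD − I_D R_D = 2.44 − 2.7 × 0.972 = -0.183 V.
But -0.183 V < V_ov = 0.86 V, so the device is actually in triode.
In triode I_D = k_n[V_ov V_DS − ½ V_DS²] and I_D = (V_DD − V_DS)/R_D. Equating: 3.55 V_DS² − 7.099 V_DS + 2.44 = 0, giving V_DS = 0.441 V (the root below V_ov).
I_D = (2.44 − 0.441) / 0.972 = 2.06 mA.

I_D = 2.06 mA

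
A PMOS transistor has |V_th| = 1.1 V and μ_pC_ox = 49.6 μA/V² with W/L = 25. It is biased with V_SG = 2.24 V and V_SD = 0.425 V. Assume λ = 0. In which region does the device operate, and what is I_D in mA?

k_p = μ_pC_ox · (W/L) = 1.24 mA/V².
V_ov = V_SG − |V_th| = 2.24 − 1.1 = 1.14 V.
Since V_SD = 0.425 V < V_ov = 1.14 V, the device is in the triode region.
I_D = k_p [V_ov · V_SD − ½ V_SD²] = 1.24 × [1.14 × 0.425 − 0.5 × 0.425²] = 0.489 mA.

Triode; I_D = 0.489 mA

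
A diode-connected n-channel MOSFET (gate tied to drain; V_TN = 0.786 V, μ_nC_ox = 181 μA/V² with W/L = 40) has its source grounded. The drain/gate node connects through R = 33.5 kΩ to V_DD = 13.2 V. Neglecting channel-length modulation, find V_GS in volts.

V_GS = 1.10 V

With gate tied to drain, V_GS = V_DS ≥ V_GS − V_TN, so the device is in saturation.
k_n = μ_nC_ox · (W/L) = 7.24 mA/V².
KCL at the drain: ½ k_n (V_GS − V_TN)² = (V_DD − V_GS)/R.
Let x = V_GS − 0.786. Then 121 x² + x − 12.41 = 0, giving x = 0.316 V (positive root), so V_GS = 1.1 V.
I_D = (V_DD − V_GS)/R = (13.2 − 1.1) / 33.5 = 0.361 mA.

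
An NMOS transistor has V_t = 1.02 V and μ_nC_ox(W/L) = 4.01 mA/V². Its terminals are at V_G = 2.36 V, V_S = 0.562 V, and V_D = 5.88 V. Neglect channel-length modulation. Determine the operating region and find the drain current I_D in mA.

Saturation; I_D = 1.21 mA

V_GS = V_G − V_S = 2.36 − 0.562 = 1.8 V; V_DS = V_D − V_S = 5.88 − 0.562 = 5.32 V.
V_ov = V_GS − V_t = 1.8 − 1.02 = 0.778 V.
Since V_DS = 5.32 V ≥ V_ov = 0.778 V, the device is in saturation.
I_D = ½ k_n V_ov² = 0.5 × 4.01 × 0.778² = 1.21 mA.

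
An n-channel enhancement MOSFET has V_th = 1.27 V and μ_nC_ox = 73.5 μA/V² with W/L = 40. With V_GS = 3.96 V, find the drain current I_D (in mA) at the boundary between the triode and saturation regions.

I_D = 10.6 mA

At the boundary V_DS = V_ov = V_GS − V_th = 3.96 − 1.27 = 2.69 V.
k_n = μ_nC_ox · (W/L) = 2.94 mA/V².
I_D = ½ k_n V_ov² = 0.5 × 2.94 × 2.69² = 10.6 mA.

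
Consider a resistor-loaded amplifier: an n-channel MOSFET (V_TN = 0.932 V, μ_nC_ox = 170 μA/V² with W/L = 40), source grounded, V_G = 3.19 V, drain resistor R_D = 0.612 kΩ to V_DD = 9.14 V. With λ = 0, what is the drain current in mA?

I_D = 13.1 mA

V_GS = V_G = 3.19 V, so V_ov = 3.19 − 0.932 = 2.26 V.
k_n = μ_nC_ox · (W/L) = 6.8 mA/V².
Assume saturation: I_D = ½ k_n V_ov² = 0.5 × 6.8 × 2.26² = 17.3 mA, giving V_DS = V_DD − I_D R_D = 9.14 − 17.3 × 0.612 = -1.47 V.
But -1.47 V < V_ov = 2.26 V, so the device is actually in triode.
In triode I_D = k_n[V_ov V_DS − ½ V_DS²] and I_D = (V_DD − V_DS)/R_D. Equating: 2.08 V_DS² − 10.4 V_DS + 9.14 = 0, giving V_DS = 1.14 V (the root below V_ov).
I_D = (9.14 − 1.14) / 0.612 = 13.1 mA.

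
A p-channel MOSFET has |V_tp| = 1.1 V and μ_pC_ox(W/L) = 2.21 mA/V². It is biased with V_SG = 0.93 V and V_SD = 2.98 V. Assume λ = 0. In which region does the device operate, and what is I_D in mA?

Cutoff; I_D = 0 mA

V_SG = 0.93 V < |V_tp| = 1.1 V, so the transistor is in cutoff.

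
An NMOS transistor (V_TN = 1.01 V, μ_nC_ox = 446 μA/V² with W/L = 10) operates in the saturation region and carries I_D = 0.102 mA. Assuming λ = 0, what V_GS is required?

V_GS = 1.22 V

k_n = μ_nC_ox · (W/L) = 4.46 mA/V².
In saturation I_D = ½ k_n (V_GS − V_TN)², so V_GS − V_TN = √(2 I_D / k_n) = √(2 × 0.102 / 4.46) = 0.214 V.
V_GS = 1.01 + 0.214 = 1.22 V.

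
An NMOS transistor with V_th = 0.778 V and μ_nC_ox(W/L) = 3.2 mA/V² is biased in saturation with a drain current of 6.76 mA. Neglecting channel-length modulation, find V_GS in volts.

In saturation I_D = ½ k_n (V_GS − V_th)², so V_GS − V_th = √(2 I_D / k_n) = √(2 × 6.76 / 3.2) = 2.06 V.
V_GS = 0.778 + 2.06 = 2.83 V.

V_GS = 2.83 V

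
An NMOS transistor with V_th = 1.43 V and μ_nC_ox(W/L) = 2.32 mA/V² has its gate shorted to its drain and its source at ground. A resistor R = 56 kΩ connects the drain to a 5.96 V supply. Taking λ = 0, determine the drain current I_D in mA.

I_D = 0.0763 mA

With gate tied to drain, V_GS = V_DS ≥ V_GS − V_th, so the device is in saturation.
KCL at the drain: ½ k_n (V_GS − V_th)² = (V_DD − V_GS)/R.
Let x = V_GS − 1.43. Then 65 x² + x − 4.53 = 0, giving x = 0.256 V (positive root), so V_GS = 1.69 V.
I_D = (V_DD − V_GS)/R = (5.96 − 1.69) / 56 = 0.0763 mA.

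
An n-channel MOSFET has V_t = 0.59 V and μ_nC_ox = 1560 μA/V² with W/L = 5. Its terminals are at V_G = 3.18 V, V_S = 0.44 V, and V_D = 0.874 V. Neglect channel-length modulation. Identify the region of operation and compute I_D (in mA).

V_GS = V_G − V_S = 3.18 − 0.44 = 2.74 V; V_DS = V_D − V_S = 0.874 − 0.44 = 0.434 V.
k_n = μ_nC_ox · (W/L) = 7.8 mA/V².
V_ov = V_GS − V_t = 2.74 − 0.59 = 2.15 V.
Since V_DS = 0.434 V < V_ov = 2.15 V, the device is in the triode region.
I_D = k_n [V_ov · V_DS − ½ V_DS²] = 7.8 × [2.15 × 0.434 − 0.5 × 0.434²] = 6.54 mA.

Triode; I_D = 6.54 mA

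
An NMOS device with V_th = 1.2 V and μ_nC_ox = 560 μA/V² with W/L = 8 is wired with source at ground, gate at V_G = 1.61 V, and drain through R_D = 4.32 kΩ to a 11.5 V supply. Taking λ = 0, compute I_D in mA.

V_GS = V_G = 1.61 V, so V_ov = 1.61 − 1.2 = 0.41 V.
k_n = μ_nC_ox · (W/L) = 4.48 mA/V².
Assume saturation: I_D = ½ k_n V_ov² = 0.5 × 4.48 × 0.41² = 0.377 mA, giving V_DS = V_DD − I_D R_D = 11.5 − 0.377 × 4.32 = 9.87 V.
V_DS = 9.87 V ≥ V_ov = 0.41 V, confirming saturation.

I_D = 0.377 mA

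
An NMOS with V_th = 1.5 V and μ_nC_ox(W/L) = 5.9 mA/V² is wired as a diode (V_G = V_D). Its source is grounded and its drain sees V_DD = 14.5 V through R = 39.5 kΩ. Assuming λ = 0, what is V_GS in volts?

With gate tied to drain, V_GS = V_DS ≥ V_GS − V_th, so the device is in saturation.
KCL at the drain: ½ k_n (V_GS − V_th)² = (V_DD − V_GS)/R.
Let x = V_GS − 1.5. Then 117 x² + x − 13 = 0, giving x = 0.33 V (positive root), so V_GS = 1.83 V.
I_D = (V_DD − V_GS)/R = (14.5 − 1.83) / 39.5 = 0.321 mA.

V_GS = 1.83 V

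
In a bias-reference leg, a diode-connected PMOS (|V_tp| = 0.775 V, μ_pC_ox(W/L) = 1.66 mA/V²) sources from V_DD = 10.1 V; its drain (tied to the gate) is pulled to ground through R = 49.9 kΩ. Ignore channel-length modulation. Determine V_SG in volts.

V_SG = 1.24 V

With gate tied to drain, V_SG = V_SD ≥ V_SG − |V_tp|, so the device is in saturation.
KCL at the drain: ½ k_p (V_SG − |V_tp|)² = (V_DD − V_SG)/R.
Let x = V_SG − 0.775. Then 41.4 x² + x − 9.325 = 0, giving x = 0.463 V (positive root), so V_SG = 1.24 V.
I_D = (V_DD − V_SG)/R = (10.1 − 1.24) / 49.9 = 0.178 mA.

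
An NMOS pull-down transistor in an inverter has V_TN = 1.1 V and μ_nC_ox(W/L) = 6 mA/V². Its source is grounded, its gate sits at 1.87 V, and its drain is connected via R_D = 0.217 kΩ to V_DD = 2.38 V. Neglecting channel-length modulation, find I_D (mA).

V_GS = V_G = 1.87 V, so V_ov = 1.87 − 1.1 = 0.77 V.
Assume saturation: I_D = ½ k_n V_ov² = 0.5 × 6 × 0.77² = 1.78 mA, giving V_DS = V_DD − I_D R_D = 2.38 − 1.78 × 0.217 = 1.99 V.
V_DS = 1.99 V ≥ V_ov = 0.77 V, confirming saturation.

I_D = 1.78 mA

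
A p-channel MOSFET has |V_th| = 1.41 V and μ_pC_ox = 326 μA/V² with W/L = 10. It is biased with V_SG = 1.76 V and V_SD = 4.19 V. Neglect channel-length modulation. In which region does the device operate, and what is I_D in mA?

k_p = μ_pC_ox · (W/L) = 3.26 mA/V².
V_ov = V_SG − |V_th| = 1.76 − 1.41 = 0.35 V.
Since V_SD = 4.19 V ≥ V_ov = 0.35 V, the device is in saturation.
I_D = ½ k_p V_ov² = 0.5 × 3.26 × 0.35² = 0.2 mA.

Saturation; I_D = 0.200 mA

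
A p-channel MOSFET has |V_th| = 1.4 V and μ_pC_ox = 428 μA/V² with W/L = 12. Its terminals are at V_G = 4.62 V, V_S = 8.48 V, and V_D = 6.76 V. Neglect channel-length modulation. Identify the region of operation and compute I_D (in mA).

V_SG = V_S − V_G = 8.48 − 4.62 = 3.86 V; V_SD = V_S − V_D = 8.48 − 6.76 = 1.72 V.
k_p = μ_pC_ox · (W/L) = 5.136 mA/V².
V_ov = V_SG − |V_th| = 3.86 − 1.4 = 2.46 V.
Since V_SD = 1.72 V < V_ov = 2.46 V, the device is in the triode region.
I_D = k_p [V_ov · V_SD − ½ V_SD²] = 5.136 × [2.46 × 1.72 − 0.5 × 1.72²] = 14.1 mA.

Triode; I_D = 14.1 mA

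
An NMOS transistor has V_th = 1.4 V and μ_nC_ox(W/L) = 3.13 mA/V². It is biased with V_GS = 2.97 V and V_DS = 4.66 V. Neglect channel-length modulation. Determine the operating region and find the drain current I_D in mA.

Saturation; I_D = 3.86 mA

V_ov = V_GS − V_th = 2.97 − 1.4 = 1.57 V.
Since V_DS = 4.66 V ≥ V_ov = 1.57 V, the device is in saturation.
I_D = ½ k_n V_ov² = 0.5 × 3.13 × 1.57² = 3.86 mA.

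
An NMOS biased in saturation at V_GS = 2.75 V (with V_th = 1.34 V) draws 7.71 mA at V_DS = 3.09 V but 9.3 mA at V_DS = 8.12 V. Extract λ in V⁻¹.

With V_GS fixed, I_D ∝ (1 + λ V_DS) in saturation, so I_D2/I_D1 = (1 + λ V_DS2)/(1 + λ V_DS1).
9.3/7.71 = 1.206 = (1 + 8.12 λ)/(1 + 3.09 λ).
Solving: λ (I_D1 V_DS2 − I_D2 V_DS1) = I_D2 − I_D1, so λ = (9.3 − 7.71) / (7.71 × 8.12 − 9.3 × 3.09) = 1.59 / 33.9 = 0.0469 V⁻¹.

λ = 0.0469 V⁻¹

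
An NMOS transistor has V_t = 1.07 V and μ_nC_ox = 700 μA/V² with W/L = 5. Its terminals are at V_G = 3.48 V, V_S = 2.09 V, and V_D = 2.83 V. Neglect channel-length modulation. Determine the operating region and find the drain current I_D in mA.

V_GS = V_G − V_S = 3.48 − 2.09 = 1.39 V; V_DS = V_D − V_S = 2.83 − 2.09 = 0.74 V.
k_n = μ_nC_ox · (W/L) = 3.5 mA/V².
V_ov = V_GS − V_t = 1.39 − 1.07 = 0.32 V.
Since V_DS = 0.74 V ≥ V_ov = 0.32 V, the device is in saturation.
I_D = ½ k_n V_ov² = 0.5 × 3.5 × 0.32² = 0.179 mA.

Saturation; I_D = 0.179 mA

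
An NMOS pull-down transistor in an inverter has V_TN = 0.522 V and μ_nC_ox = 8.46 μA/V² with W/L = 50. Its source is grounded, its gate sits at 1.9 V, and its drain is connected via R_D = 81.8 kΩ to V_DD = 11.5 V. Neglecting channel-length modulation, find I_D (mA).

I_D = 0.137 mA

V_GS = V_G = 1.9 V, so V_ov = 1.9 − 0.522 = 1.38 V.
k_n = μ_nC_ox · (W/L) = 0.423 mA/V².
Assume saturation: I_D = ½ k_n V_ov² = 0.5 × 0.423 × 1.38² = 0.402 mA, giving V_DS = V_DD − I_D R_D = 11.5 − 0.402 × 81.8 = -21.4 V.
But -21.4 V < V_ov = 1.38 V, so the device is actually in triode.
In triode I_D = k_n[V_ov V_DS − ½ V_DS²] and I_D = (V_DD − V_DS)/R_D. Equating: 17.3 V_DS² − 48.68 V_DS + 11.5 = 0, giving V_DS = 0.26 V (the root below V_ov).
I_D = (11.5 − 0.26) / 81.8 = 0.137 mA.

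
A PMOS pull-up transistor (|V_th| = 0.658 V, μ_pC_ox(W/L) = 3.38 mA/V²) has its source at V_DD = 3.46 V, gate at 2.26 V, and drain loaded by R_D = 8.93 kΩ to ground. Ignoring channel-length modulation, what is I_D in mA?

I_D = 0.359 mA

V_SG = V_DD − V_G = 3.46 − 2.26 = 1.2 V, so V_ov = 1.2 − 0.658 = 0.542 V.
Assume saturation: I_D = ½ k_p V_ov² = 0.5 × 3.38 × 0.542² = 0.496 mA, giving V_SD = V_DD − I_D R_D = 3.46 − 0.496 × 8.93 = -0.973 V.
But -0.973 V < V_ov = 0.542 V, so the device is actually in triode.
In triode I_D = k_p[V_ov V_SD − ½ V_SD²] and I_D = (V_DD − V_SD)/R_D. Equating: 15.1 V_SD² − 17.36 V_SD + 3.46 = 0, giving V_SD = 0.257 V (the root below V_ov).
I_D = (3.46 − 0.257) / 8.93 = 0.359 mA.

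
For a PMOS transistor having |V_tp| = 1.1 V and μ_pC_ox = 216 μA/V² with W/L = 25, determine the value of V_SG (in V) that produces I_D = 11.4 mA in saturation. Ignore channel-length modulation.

V_SG = 3.15 V

k_p = μ_pC_ox · (W/L) = 5.4 mA/V².
In saturation I_D = ½ k_p (V_SG − |V_tp|)², so V_SG − |V_tp| = √(2 I_D / k_p) = √(2 × 11.4 / 5.4) = 2.05 V.
V_SG = 1.1 + 2.05 = 3.15 V.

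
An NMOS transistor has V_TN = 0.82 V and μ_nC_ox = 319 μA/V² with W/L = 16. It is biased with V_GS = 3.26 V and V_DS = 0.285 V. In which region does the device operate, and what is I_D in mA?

Triode; I_D = 3.34 mA

k_n = μ_nC_ox · (W/L) = 5.104 mA/V².
V_ov = V_GS − V_TN = 3.26 − 0.82 = 2.44 V.
Since V_DS = 0.285 V < V_ov = 2.44 V, the device is in the triode region.
I_D = k_n [V_ov · V_DS − ½ V_DS²] = 5.104 × [2.44 × 0.285 − 0.5 × 0.285²] = 3.34 mA.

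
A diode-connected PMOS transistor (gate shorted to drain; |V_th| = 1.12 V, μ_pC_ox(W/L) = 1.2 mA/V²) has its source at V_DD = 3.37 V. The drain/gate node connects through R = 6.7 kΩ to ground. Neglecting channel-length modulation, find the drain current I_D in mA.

I_D = 0.241 mA

With gate tied to drain, V_SG = V_SD ≥ V_SG − |V_th|, so the device is in saturation.
KCL at the drain: ½ k_p (V_SG − |V_th|)² = (V_DD − V_SG)/R.
Let x = V_SG − 1.12. Then 4.02 x² + x − 2.25 = 0, giving x = 0.634 V (positive root), so V_SG = 1.75 V.
I_D = (V_DD − V_SG)/R = (3.37 − 1.75) / 6.7 = 0.241 mA.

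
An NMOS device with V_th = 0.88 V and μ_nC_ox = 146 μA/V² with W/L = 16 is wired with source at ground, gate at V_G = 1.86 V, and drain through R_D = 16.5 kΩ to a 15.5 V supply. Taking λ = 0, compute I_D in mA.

V_GS = V_G = 1.86 V, so V_ov = 1.86 − 0.88 = 0.98 V.
k_n = μ_nC_ox · (W/L) = 2.336 mA/V².
Assume saturation: I_D = ½ k_n V_ov² = 0.5 × 2.336 × 0.98² = 1.12 mA, giving V_DS = V_DD − I_D R_D = 15.5 − 1.12 × 16.5 = -3.01 V.
But -3.01 V < V_ov = 0.98 V, so the device is actually in triode.
In triode I_D = k_n[V_ov V_DS − ½ V_DS²] and I_D = (V_DD − V_DS)/R_D. Equating: 19.3 V_DS² − 38.77 V_DS + 15.5 = 0, giving V_DS = 0.55 V (the root below V_ov).
I_D = (15.5 − 0.55) / 16.5 = 0.906 mA.

I_D = 0.906 mA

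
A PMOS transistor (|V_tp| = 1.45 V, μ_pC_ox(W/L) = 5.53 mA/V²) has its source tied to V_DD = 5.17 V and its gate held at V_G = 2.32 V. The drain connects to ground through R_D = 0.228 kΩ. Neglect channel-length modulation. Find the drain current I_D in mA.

V_SG = V_DD − V_G = 5.17 − 2.32 = 2.85 V, so V_ov = 2.85 − 1.45 = 1.4 V.
Assume saturation: I_D = ½ k_p V_ov² = 0.5 × 5.53 × 1.4² = 5.42 mA, giving V_SD = V_DD − I_D R_D = 5.17 − 5.42 × 0.228 = 3.93 V.
V_SD = 3.93 V ≥ V_ov = 1.4 V, confirming saturation.

I_D = 5.42 mA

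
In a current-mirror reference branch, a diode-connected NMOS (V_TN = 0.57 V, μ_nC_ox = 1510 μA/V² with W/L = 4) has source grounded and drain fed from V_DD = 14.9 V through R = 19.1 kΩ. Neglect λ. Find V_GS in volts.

V_GS = 1.06 V

With gate tied to drain, V_GS = V_DS ≥ V_GS − V_TN, so the device is in saturation.
k_n = μ_nC_ox · (W/L) = 6.04 mA/V².
KCL at the drain: ½ k_n (V_GS − V_TN)² = (V_DD − V_GS)/R.
Let x = V_GS − 0.57. Then 57.7 x² + x − 14.33 = 0, giving x = 0.49 V (positive root), so V_GS = 1.06 V.
I_D = (V_DD − V_GS)/R = (14.9 − 1.06) / 19.1 = 0.725 mA.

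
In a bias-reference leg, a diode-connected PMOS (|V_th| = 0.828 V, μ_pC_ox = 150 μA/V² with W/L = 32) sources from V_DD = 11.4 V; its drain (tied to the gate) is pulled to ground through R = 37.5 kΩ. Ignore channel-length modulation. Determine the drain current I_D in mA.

With gate tied to drain, V_SG = V_SD ≥ V_SG − |V_th|, so the device is in saturation.
k_p = μ_pC_ox · (W/L) = 4.8 mA/V².
KCL at the drain: ½ k_p (V_SG − |V_th|)² = (V_DD − V_SG)/R.
Let x = V_SG − 0.828. Then 90 x² + x − 10.57 = 0, giving x = 0.337 V (positive root), so V_SG = 1.17 V.
I_D = (V_DD − V_SG)/R = (11.4 − 1.17) / 37.5 = 0.273 mA.

I_D = 0.273 mA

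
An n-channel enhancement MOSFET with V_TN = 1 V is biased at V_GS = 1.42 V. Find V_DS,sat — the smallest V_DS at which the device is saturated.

The boundary between triode and saturation is V_DS = V_GS − V_TN = V_ov.
V_ov = 1.42 − 1 = 0.42 V.

V_DS,sat = 0.420 V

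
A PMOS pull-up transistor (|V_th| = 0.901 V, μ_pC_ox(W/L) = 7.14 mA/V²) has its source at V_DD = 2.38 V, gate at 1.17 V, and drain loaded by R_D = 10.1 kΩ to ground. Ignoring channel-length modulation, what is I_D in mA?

I_D = 0.223 mA

V_SG = V_DD − V_G = 2.38 − 1.17 = 1.21 V, so V_ov = 1.21 − 0.901 = 0.309 V.
Assume saturation: I_D = ½ k_p V_ov² = 0.5 × 7.14 × 0.309² = 0.341 mA, giving V_SD = V_DD − I_D R_D = 2.38 − 0.341 × 10.1 = -1.06 V.
But -1.06 V < V_ov = 0.309 V, so the device is actually in triode.
In triode I_D = k_p[V_ov V_SD − ½ V_SD²] and I_D = (V_DD − V_SD)/R_D. Equating: 36.1 V_SD² − 23.28 V_SD + 2.38 = 0, giving V_SD = 0.127 V (the root below V_ov).
I_D = (2.38 − 0.127) / 10.1 = 0.223 mA.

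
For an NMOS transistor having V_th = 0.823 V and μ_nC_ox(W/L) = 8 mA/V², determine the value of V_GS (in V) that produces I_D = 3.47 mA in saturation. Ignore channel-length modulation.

V_GS = 1.75 V

In saturation I_D = ½ k_n (V_GS − V_th)², so V_GS − V_th = √(2 I_D / k_n) = √(2 × 3.47 / 8) = 0.931 V.
V_GS = 0.823 + 0.931 = 1.75 V.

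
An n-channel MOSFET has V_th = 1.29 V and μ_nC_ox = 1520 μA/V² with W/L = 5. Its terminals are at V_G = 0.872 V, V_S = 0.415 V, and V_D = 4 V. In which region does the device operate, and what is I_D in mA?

V_GS = V_G − V_S = 0.872 − 0.415 = 0.457 V; V_DS = V_D − V_S = 4 − 0.415 = 3.58 V.
V_GS = 0.457 V < V_th = 1.29 V, so the transistor is in cutoff.

Cutoff; I_D = 0 mA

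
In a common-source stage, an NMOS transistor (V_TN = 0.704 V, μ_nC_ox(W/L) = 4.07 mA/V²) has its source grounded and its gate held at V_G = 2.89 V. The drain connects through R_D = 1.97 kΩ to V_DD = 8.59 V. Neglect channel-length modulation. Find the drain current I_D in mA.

V_GS = V_G = 2.89 V, so V_ov = 2.89 − 0.704 = 2.19 V.
Assume saturation: I_D = ½ k_n V_ov² = 0.5 × 4.07 × 2.19² = 9.72 mA, giving V_DS = V_DD − I_D R_D = 8.59 − 9.72 × 1.97 = -10.6 V.
But -10.6 V < V_ov = 2.19 V, so the device is actually in triode.
In triode I_D = k_n[V_ov V_DS − ½ V_DS²] and I_D = (V_DD − V_DS)/R_D. Equating: 4.01 V_DS² − 18.53 V_DS + 8.59 = 0, giving V_DS = 0.523 V (the root below V_ov).
I_D = (8.59 − 0.523) / 1.97 = 4.1 mA.

I_D = 4.10 mA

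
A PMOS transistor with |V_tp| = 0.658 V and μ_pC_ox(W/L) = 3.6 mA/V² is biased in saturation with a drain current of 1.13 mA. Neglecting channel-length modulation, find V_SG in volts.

In saturation I_D = ½ k_p (V_SG − |V_tp|)², so V_SG − |V_tp| = √(2 I_D / k_p) = √(2 × 1.13 / 3.6) = 0.792 V.
V_SG = 0.658 + 0.792 = 1.45 V.

V_SG = 1.45 V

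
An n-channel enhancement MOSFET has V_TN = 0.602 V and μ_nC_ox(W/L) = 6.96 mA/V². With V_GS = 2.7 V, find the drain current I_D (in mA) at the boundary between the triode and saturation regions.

At the boundary V_DS = V_ov = V_GS − V_TN = 2.7 − 0.602 = 2.1 V.
I_D = ½ k_n V_ov² = 0.5 × 6.96 × 2.1² = 15.3 mA.

I_D = 15.3 mA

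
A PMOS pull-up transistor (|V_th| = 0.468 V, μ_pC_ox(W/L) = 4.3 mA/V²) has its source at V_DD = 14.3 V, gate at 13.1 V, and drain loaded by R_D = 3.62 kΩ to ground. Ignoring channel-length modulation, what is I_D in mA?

I_D = 1.15 mA

V_SG = V_DD − V_G = 14.3 − 13.1 = 1.2 V, so V_ov = 1.2 − 0.468 = 0.732 V.
Assume saturation: I_D = ½ k_p V_ov² = 0.5 × 4.3 × 0.732² = 1.15 mA, giving V_SD = V_DD − I_D R_D = 14.3 − 1.15 × 3.62 = 10.1 V.
V_SD = 10.1 V ≥ V_ov = 0.732 V, confirming saturation.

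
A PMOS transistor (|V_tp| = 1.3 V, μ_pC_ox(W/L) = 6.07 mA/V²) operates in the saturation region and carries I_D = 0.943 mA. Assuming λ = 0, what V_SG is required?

V_SG = 1.86 V

In saturation I_D = ½ k_p (V_SG − |V_tp|)², so V_SG − |V_tp| = √(2 I_D / k_p) = √(2 × 0.943 / 6.07) = 0.557 V.
V_SG = 1.3 + 0.557 = 1.86 V.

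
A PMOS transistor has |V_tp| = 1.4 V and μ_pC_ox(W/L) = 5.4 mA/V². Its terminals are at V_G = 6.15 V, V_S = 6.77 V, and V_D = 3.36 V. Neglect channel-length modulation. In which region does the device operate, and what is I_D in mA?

Cutoff; I_D = 0 mA

V_SG = V_S − V_G = 6.77 − 6.15 = 0.62 V; V_SD = V_S − V_D = 6.77 − 3.36 = 3.41 V.
V_SG = 0.62 V < |V_tp| = 1.4 V, so the transistor is in cutoff.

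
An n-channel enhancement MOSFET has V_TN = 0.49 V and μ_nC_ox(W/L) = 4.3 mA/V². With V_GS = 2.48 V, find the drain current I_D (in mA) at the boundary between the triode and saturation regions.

I_D = 8.51 mA

At the boundary V_DS = V_ov = V_GS − V_TN = 2.48 − 0.49 = 1.99 V.
I_D = ½ k_n V_ov² = 0.5 × 4.3 × 1.99² = 8.51 mA.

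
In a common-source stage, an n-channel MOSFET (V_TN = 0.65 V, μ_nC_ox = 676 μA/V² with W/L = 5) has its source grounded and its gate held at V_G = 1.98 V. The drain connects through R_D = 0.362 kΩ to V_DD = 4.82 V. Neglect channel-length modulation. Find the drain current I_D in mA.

V_GS = V_G = 1.98 V, so V_ov = 1.98 − 0.65 = 1.33 V.
k_n = μ_nC_ox · (W/L) = 3.38 mA/V².
Assume saturation: I_D = ½ k_n V_ov² = 0.5 × 3.38 × 1.33² = 2.99 mA, giving V_DS = V_DD − I_D R_D = 4.82 − 2.99 × 0.362 = 3.74 V.
V_DS = 3.74 V ≥ V_ov = 1.33 V, confirming saturation.

I_D = 2.99 mA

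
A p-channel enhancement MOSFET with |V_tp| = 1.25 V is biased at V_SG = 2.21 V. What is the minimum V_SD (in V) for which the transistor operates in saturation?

The boundary between triode and saturation is V_SD = V_SG − |V_tp| = V_ov.
V_ov = 2.21 − 1.25 = 0.96 V.

V_SD,sat = 0.960 V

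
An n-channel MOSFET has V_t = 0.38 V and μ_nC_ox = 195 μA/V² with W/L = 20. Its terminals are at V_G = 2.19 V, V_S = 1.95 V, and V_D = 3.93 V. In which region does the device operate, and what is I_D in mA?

Cutoff; I_D = 0 mA

V_GS = V_G − V_S = 2.19 − 1.95 = 0.24 V; V_DS = V_D − V_S = 3.93 − 1.95 = 1.98 V.
V_GS = 0.24 V < V_t = 0.38 V, so the transistor is in cutoff.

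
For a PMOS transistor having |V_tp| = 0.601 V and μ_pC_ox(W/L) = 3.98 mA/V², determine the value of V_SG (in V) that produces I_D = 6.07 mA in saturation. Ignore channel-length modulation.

In saturation I_D = ½ k_p (V_SG − |V_tp|)², so V_SG − |V_tp| = √(2 I_D / k_p) = √(2 × 6.07 / 3.98) = 1.75 V.
V_SG = 0.601 + 1.75 = 2.35 V.

V_SG = 2.35 V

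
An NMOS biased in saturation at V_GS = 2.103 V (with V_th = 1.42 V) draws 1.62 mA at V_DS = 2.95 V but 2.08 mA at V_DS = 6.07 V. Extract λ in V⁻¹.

λ = 0.124 V⁻¹

With V_GS fixed, I_D ∝ (1 + λ V_DS) in saturation, so I_D2/I_D1 = (1 + λ V_DS2)/(1 + λ V_DS1).
2.08/1.62 = 1.284 = (1 + 6.07 λ)/(1 + 2.95 λ).
Solving: λ (I_D1 V_DS2 − I_D2 V_DS1) = I_D2 − I_D1, so λ = (2.08 − 1.62) / (1.62 × 6.07 − 2.08 × 2.95) = 0.46 / 3.7 = 0.124 V⁻¹.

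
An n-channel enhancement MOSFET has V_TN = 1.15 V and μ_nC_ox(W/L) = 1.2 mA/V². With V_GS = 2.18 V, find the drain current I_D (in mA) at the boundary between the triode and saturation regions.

I_D = 0.637 mA

At the boundary V_DS = V_ov = V_GS − V_TN = 2.18 − 1.15 = 1.03 V.
I_D = ½ k_n V_ov² = 0.5 × 1.2 × 1.03² = 0.637 mA.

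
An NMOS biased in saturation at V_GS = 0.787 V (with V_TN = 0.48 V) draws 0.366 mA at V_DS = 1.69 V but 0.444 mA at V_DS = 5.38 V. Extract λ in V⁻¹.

λ = 0.0640 V⁻¹

With V_GS fixed, I_D ∝ (1 + λ V_DS) in saturation, so I_D2/I_D1 = (1 + λ V_DS2)/(1 + λ V_DS1).
0.444/0.366 = 1.213 = (1 + 5.38 λ)/(1 + 1.69 λ).
Solving: λ (I_D1 V_DS2 − I_D2 V_DS1) = I_D2 − I_D1, so λ = (0.444 − 0.366) / (0.366 × 5.38 − 0.444 × 1.69) = 0.078 / 1.22 = 0.064 V⁻¹.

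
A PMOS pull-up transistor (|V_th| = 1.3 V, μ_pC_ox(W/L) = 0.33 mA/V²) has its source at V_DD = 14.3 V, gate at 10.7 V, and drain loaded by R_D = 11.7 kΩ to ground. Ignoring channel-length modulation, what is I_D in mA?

I_D = 0.873 mA

V_SG = V_DD − V_G = 14.3 − 10.7 = 3.6 V, so V_ov = 3.6 − 1.3 = 2.3 V.
Assume saturation: I_D = ½ k_p V_ov² = 0.5 × 0.33 × 2.3² = 0.873 mA, giving V_SD = V_DD − I_D R_D = 14.3 − 0.873 × 11.7 = 4.09 V.
V_SD = 4.09 V ≥ V_ov = 2.3 V, confirming saturation.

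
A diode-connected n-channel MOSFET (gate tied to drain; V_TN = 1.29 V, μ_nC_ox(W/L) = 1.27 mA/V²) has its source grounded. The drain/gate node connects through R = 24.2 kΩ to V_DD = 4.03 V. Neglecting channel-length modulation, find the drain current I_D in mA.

With gate tied to drain, V_GS = V_DS ≥ V_GS − V_TN, so the device is in saturation.
KCL at the drain: ½ k_n (V_GS − V_TN)² = (V_DD − V_GS)/R.
Let x = V_GS − 1.29. Then 15.4 x² + x − 2.74 = 0, giving x = 0.391 V (positive root), so V_GS = 1.68 V.
I_D = (V_DD − V_GS)/R = (4.03 − 1.68) / 24.2 = 0.0971 mA.

I_D = 0.0971 mA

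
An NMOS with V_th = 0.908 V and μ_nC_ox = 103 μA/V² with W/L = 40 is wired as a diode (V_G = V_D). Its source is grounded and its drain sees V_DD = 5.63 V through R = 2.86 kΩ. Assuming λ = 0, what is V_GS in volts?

With gate tied to drain, V_GS = V_DS ≥ V_GS − V_th, so the device is in saturation.
k_n = μ_nC_ox · (W/L) = 4.12 mA/V².
KCL at the drain: ½ k_n (V_GS − V_th)² = (V_DD − V_GS)/R.
Let x = V_GS − 0.908. Then 5.89 x² + x − 4.722 = 0, giving x = 0.814 V (positive root), so V_GS = 1.72 V.
I_D = (V_DD − V_GS)/R = (5.63 − 1.72) / 2.86 = 1.37 mA.

V_GS = 1.72 V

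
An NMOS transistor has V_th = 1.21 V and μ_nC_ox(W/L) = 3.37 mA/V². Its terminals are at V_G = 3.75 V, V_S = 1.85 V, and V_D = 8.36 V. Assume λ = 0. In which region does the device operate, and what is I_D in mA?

V_GS = V_G − V_S = 3.75 − 1.85 = 1.9 V; V_DS = V_D − V_S = 8.36 − 1.85 = 6.51 V.
V_ov = V_GS − V_th = 1.9 − 1.21 = 0.69 V.
Since V_DS = 6.51 V ≥ V_ov = 0.69 V, the device is in saturation.
I_D = ½ k_n V_ov² = 0.5 × 3.37 × 0.69² = 0.802 mA.

Saturation; I_D = 0.802 mA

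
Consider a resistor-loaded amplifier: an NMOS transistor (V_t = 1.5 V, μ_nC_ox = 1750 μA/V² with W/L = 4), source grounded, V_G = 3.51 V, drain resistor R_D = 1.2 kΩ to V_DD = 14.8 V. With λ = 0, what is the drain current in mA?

V_GS = V_G = 3.51 V, so V_ov = 3.51 − 1.5 = 2.01 V.
k_n = μ_nC_ox · (W/L) = 7 mA/V².
Assume saturation: I_D = ½ k_n V_ov² = 0.5 × 7 × 2.01² = 14.1 mA, giving V_DS = V_DD − I_D R_D = 14.8 − 14.1 × 1.2 = -2.17 V.
But -2.17 V < V_ov = 2.01 V, so the device is actually in triode.
In triode I_D = k_n[V_ov V_DS − ½ V_DS²] and I_D = (V_DD − V_DS)/R_D. Equating: 4.2 V_DS² − 17.88 V_DS + 14.8 = 0, giving V_DS = 1.12 V (the root below V_ov).
I_D = (14.8 − 1.12) / 1.2 = 11.4 mA.

I_D = 11.4 mA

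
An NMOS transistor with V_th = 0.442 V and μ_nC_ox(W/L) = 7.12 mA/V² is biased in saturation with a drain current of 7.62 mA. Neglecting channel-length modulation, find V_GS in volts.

In saturation I_D = ½ k_n (V_GS − V_th)², so V_GS − V_th = √(2 I_D / k_n) = √(2 × 7.62 / 7.12) = 1.46 V.
V_GS = 0.442 + 1.46 = 1.91 V.

V_GS = 1.91 V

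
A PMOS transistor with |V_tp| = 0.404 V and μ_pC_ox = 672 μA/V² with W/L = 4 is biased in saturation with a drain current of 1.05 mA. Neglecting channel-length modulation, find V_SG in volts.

k_p = μ_pC_ox · (W/L) = 2.688 mA/V².
In saturation I_D = ½ k_p (V_SG − |V_tp|)², so V_SG − |V_tp| = √(2 I_D / k_p) = √(2 × 1.05 / 2.688) = 0.884 V.
V_SG = 0.404 + 0.884 = 1.29 V.

V_SG = 1.29 V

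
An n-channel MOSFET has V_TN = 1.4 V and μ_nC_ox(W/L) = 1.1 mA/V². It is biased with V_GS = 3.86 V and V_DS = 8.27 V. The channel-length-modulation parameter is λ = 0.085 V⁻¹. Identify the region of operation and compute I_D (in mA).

V_ov = V_GS − V_TN = 3.86 − 1.4 = 2.46 V.
Since V_DS = 8.27 V ≥ V_ov = 2.46 V, the device is in saturation.
I_D = ½ k_n V_ov² (1 + λ V_DS) = 0.5 × 1.1 × 2.46² × (1 + 0.085 × 8.27) = 5.67 mA.

Saturation; I_D = 5.67 mA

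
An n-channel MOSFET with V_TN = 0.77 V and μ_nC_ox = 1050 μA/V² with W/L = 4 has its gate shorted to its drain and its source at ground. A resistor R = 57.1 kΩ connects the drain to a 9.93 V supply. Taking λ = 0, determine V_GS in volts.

With gate tied to drain, V_GS = V_DS ≥ V_GS − V_TN, so the device is in saturation.
k_n = μ_nC_ox · (W/L) = 4.2 mA/V².
KCL at the drain: ½ k_n (V_GS − V_TN)² = (V_DD − V_GS)/R.
Let x = V_GS − 0.77. Then 120 x² + x − 9.16 = 0, giving x = 0.272 V (positive root), so V_GS = 1.04 V.
I_D = (V_DD − V_GS)/R = (9.93 − 1.04) / 57.1 = 0.156 mA.

V_GS = 1.04 V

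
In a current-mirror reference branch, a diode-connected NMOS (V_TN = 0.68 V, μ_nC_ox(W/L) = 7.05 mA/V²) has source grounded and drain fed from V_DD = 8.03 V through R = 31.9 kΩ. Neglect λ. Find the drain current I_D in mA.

I_D = 0.223 mA

With gate tied to drain, V_GS = V_DS ≥ V_GS − V_TN, so the device is in saturation.
KCL at the drain: ½ k_n (V_GS − V_TN)² = (V_DD − V_GS)/R.
Let x = V_GS − 0.68. Then 112 x² + x − 7.35 = 0, giving x = 0.251 V (positive root), so V_GS = 0.931 V.
I_D = (V_DD − V_GS)/R = (8.03 − 0.931) / 31.9 = 0.223 mA.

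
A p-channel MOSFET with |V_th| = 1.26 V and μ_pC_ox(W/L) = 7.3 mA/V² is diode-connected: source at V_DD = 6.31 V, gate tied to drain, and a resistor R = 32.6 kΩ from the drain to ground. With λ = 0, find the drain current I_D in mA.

I_D = 0.149 mA

With gate tied to drain, V_SG = V_SD ≥ V_SG − |V_th|, so the device is in saturation.
KCL at the drain: ½ k_p (V_SG − |V_th|)² = (V_DD − V_SG)/R.
Let x = V_SG − 1.26. Then 119 x² + x − 5.05 = 0, giving x = 0.202 V (positive root), so V_SG = 1.46 V.
I_D = (V_DD − V_SG)/R = (6.31 − 1.46) / 32.6 = 0.149 mA.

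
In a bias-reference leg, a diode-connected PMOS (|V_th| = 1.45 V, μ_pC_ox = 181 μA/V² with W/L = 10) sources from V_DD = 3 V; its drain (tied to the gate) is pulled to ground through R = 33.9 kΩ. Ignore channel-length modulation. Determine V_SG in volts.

With gate tied to drain, V_SG = V_SD ≥ V_SG − |V_th|, so the device is in saturation.
k_p = μ_pC_ox · (W/L) = 1.81 mA/V².
KCL at the drain: ½ k_p (V_SG − |V_th|)² = (V_DD − V_SG)/R.
Let x = V_SG − 1.45. Then 30.7 x² + x − 1.55 = 0, giving x = 0.209 V (positive root), so V_SG = 1.66 V.
I_D = (V_DD − V_SG)/R = (3 − 1.66) / 33.9 = 0.0396 mA.

V_SG = 1.66 V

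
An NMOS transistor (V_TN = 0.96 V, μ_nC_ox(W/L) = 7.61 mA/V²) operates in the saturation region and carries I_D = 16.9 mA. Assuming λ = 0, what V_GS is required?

In saturation I_D = ½ k_n (V_GS − V_TN)², so V_GS − V_TN = √(2 I_D / k_n) = √(2 × 16.9 / 7.61) = 2.11 V.
V_GS = 0.96 + 2.11 = 3.07 V.

V_GS = 3.07 V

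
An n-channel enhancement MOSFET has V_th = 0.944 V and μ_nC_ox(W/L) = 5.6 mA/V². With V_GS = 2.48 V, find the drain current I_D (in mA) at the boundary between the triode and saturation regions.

At the boundary V_DS = V_ov = V_GS − V_th = 2.48 − 0.944 = 1.54 V.
I_D = ½ k_n V_ov² = 0.5 × 5.6 × 1.54² = 6.61 mA.

I_D = 6.61 mA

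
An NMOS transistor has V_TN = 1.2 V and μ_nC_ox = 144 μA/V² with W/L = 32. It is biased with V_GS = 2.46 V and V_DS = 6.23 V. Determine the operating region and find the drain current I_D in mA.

Saturation; I_D = 3.66 mA

k_n = μ_nC_ox · (W/L) = 4.608 mA/V².
V_ov = V_GS − V_TN = 2.46 − 1.2 = 1.26 V.
Since V_DS = 6.23 V ≥ V_ov = 1.26 V, the device is in saturation.
I_D = ½ k_n V_ov² = 0.5 × 4.608 × 1.26² = 3.66 mA.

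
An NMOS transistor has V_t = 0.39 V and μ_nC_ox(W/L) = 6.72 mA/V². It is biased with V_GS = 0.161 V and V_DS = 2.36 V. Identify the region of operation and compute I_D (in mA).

Cutoff; I_D = 0 mA

V_GS = 0.161 V < V_t = 0.39 V, so the transistor is in cutoff.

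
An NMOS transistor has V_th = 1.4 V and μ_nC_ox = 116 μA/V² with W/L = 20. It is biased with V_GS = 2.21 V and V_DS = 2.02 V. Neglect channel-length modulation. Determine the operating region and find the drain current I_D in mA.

Saturation; I_D = 0.761 mA

k_n = μ_nC_ox · (W/L) = 2.32 mA/V².
V_ov = V_GS − V_th = 2.21 − 1.4 = 0.81 V.
Since V_DS = 2.02 V ≥ V_ov = 0.81 V, the device is in saturation.
I_D = ½ k_n V_ov² = 0.5 × 2.32 × 0.81² = 0.761 mA.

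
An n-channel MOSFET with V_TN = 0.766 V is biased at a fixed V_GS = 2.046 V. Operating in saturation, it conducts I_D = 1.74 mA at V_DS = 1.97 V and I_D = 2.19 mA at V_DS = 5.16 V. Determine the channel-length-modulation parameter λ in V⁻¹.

λ = 0.0965 V⁻¹

With V_GS fixed, I_D ∝ (1 + λ V_DS) in saturation, so I_D2/I_D1 = (1 + λ V_DS2)/(1 + λ V_DS1).
2.19/1.74 = 1.259 = (1 + 5.16 λ)/(1 + 1.97 λ).
Solving: λ (I_D1 V_DS2 − I_D2 V_DS1) = I_D2 − I_D1, so λ = (2.19 − 1.74) / (1.74 × 5.16 − 2.19 × 1.97) = 0.45 / 4.66 = 0.0965 V⁻¹.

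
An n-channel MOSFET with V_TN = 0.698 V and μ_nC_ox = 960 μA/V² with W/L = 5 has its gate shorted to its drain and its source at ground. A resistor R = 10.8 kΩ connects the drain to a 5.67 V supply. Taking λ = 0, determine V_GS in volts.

V_GS = 1.12 V

With gate tied to drain, V_GS = V_DS ≥ V_GS − V_TN, so the device is in saturation.
k_n = μ_nC_ox · (W/L) = 4.8 mA/V².
KCL at the drain: ½ k_n (V_GS − V_TN)² = (V_DD − V_GS)/R.
Let x = V_GS − 0.698. Then 25.9 x² + x − 4.972 = 0, giving x = 0.419 V (positive root), so V_GS = 1.12 V.
I_D = (V_DD − V_GS)/R = (5.67 − 1.12) / 10.8 = 0.422 mA.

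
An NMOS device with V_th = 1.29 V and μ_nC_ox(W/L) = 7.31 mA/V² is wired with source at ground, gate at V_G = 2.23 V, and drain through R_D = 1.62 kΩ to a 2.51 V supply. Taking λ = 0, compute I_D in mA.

I_D = 1.41 mA

V_GS = V_G = 2.23 V, so V_ov = 2.23 − 1.29 = 0.94 V.
Assume saturation: I_D = ½ k_n V_ov² = 0.5 × 7.31 × 0.94² = 3.23 mA, giving V_DS = V_DD − I_D R_D = 2.51 − 3.23 × 1.62 = -2.72 V.
But -2.72 V < V_ov = 0.94 V, so the device is actually in triode.
In triode I_D = k_n[V_ov V_DS − ½ V_DS²] and I_D = (V_DD − V_DS)/R_D. Equating: 5.92 V_DS² − 12.13 V_DS + 2.51 = 0, giving V_DS = 0.234 V (the root below V_ov).
I_D = (2.51 − 0.234) / 1.62 = 1.41 mA.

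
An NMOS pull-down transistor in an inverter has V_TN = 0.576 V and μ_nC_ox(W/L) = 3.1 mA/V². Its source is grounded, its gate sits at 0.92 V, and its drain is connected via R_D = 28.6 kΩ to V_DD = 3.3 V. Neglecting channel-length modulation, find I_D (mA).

V_GS = V_G = 0.92 V, so V_ov = 0.92 − 0.576 = 0.344 V.
Assume saturation: I_D = ½ k_n V_ov² = 0.5 × 3.1 × 0.344² = 0.183 mA, giving V_DS = V_DD − I_D R_D = 3.3 − 0.183 × 28.6 = -1.95 V.
But -1.95 V < V_ov = 0.344 V, so the device is actually in triode.
In triode I_D = k_n[V_ov V_DS − ½ V_DS²] and I_D = (V_DD − V_DS)/R_D. Equating: 44.3 V_DS² − 31.5 V_DS + 3.3 = 0, giving V_DS = 0.128 V (the root below V_ov).
I_D = (3.3 − 0.128) / 28.6 = 0.111 mA.

I_D = 0.111 mA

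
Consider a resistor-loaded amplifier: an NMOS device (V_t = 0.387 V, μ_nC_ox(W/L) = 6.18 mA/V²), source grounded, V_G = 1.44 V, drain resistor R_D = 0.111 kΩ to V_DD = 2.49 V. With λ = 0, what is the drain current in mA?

I_D = 3.43 mA

V_GS = V_G = 1.44 V, so V_ov = 1.44 − 0.387 = 1.05 V.
Assume saturation: I_D = ½ k_n V_ov² = 0.5 × 6.18 × 1.05² = 3.43 mA, giving V_DS = V_DD − I_D R_D = 2.49 − 3.43 × 0.111 = 2.11 V.
V_DS = 2.11 V ≥ V_ov = 1.05 V, confirming saturation.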